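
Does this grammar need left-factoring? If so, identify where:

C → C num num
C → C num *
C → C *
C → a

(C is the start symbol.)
Left-factoring is needed when two productions for the same non-terminal
share a common prefix on the right-hand side.

Productions for C:
  C → C num num
  C → C num *
  C → C *
  C → a

Found common prefix 'C' in productions for C

Answer: Yes, C has productions with common prefix 'C'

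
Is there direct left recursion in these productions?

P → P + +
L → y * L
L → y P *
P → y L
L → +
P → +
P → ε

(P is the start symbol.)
Yes, P is left-recursive

Direct left recursion occurs when N → N α for some non-terminal N (the right-hand side begins with the left-hand side itself).

P → P + +: LEFT RECURSIVE (starts with P)
L → y * L: starts with y
L → y P *: starts with y
P → y L: starts with y
L → +: starts with '+'
P → +: starts with '+'
P → ε: starts with ε

The grammar has direct left recursion on: P.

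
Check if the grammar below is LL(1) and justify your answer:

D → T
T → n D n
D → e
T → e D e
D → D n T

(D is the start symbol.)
No. Predict set conflict for D: { 'e' }

A grammar is LL(1) if for each non-terminal N with multiple productions, the predict sets of those productions are pairwise disjoint, where PREDICT(N → α) = (FIRST(α) \ {ε}) ∪ (FOLLOW(N) if α ⇒* ε).

Relevant sets:
  FIRST(T) = { 'e', 'n' }
  FIRST(D) = { 'e', 'n' }

For D:
  PREDICT(D → T) = { 'e', 'n' }
  PREDICT(D → e) = { 'e' }
  PREDICT(D → D n T) = { 'e', 'n' }
For T:
  PREDICT(T → n D n) = { 'n' }
  PREDICT(T → e D e) = { 'e' }

Conflict found: Predict set conflict for D: { 'e' }
The grammar is NOT LL(1).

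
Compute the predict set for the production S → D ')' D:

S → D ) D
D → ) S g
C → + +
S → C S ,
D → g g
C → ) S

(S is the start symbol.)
PREDICT(S → D ')' D) = (FIRST(RHS) \ {ε}) ∪ (FOLLOW(S) if ε ∈ FIRST(RHS), i.e. RHS ⇒* ε)
FIRST(D) = { ')', 'g' }
FIRST(D ')' D) = { ')', 'g' }
ε ∉ FIRST(D ')' D), so FOLLOW(S) is not added.
PREDICT(S → D ')' D) = { ')', 'g' }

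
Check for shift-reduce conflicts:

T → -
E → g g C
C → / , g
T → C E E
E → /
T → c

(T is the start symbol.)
No shift-reduce conflicts

Augment with T' → T and build the canonical LR(0) collection (I0 = CLOSURE({[T' → . T]}), then GOTO on every symbol after a dot until no new states appear). It has 14 states:
  I0: { [C → . / , g], [T → . -], [T → . C E E], [T → . c], [T' → . T] }  — shift
  I1: { [T → - .] }  — reduce
  I2: { [C → / . , g] }  — shift
  I3: { [E → . /], [E → . g g C], [T → C . E E] }  — shift
  I4: { [T' → T .] }  — accept
  I5: { [T → c .] }  — reduce
  I6: { [E → / .] }  — reduce
  I7: { [E → . /], [E → . g g C], [T → C E . E] }  — shift
  I8: { [E → g . g C] }  — shift
  I9: { [C → . / , g], [E → g g . C] }  — shift
  I10: { [E → g g C .] }  — reduce
  I11: { [T → C E E .] }  — reduce
  I12: { [C → / , . g] }  — shift
  I13: { [C → / , g .] }  — reduce

No state contains both a complete item and a shift item.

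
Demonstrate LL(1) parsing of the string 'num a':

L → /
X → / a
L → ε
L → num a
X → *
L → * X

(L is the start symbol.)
LL(1) parsing maintains a stack (initially the start symbol over $) and the input. At each step: if the stack top is a terminal, match it against the current input token; if it is a non-terminal N, replace it with the RHS of M[N, lookahead] (the unique production whose predict set contains the lookahead).

Stack is shown with the top on the left.

Stack    Input    Action
------------------------
L $      num a $  output L → num a
num a $  num a $  match 'num'
a $      a $      match 'a'
$        $        accept

The string is accepted.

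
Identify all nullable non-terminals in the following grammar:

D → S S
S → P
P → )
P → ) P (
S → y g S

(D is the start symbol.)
A non-terminal is nullable if it can derive ε (the empty string): either it has an ε-production, or it has a production whose right-hand side consists entirely of nullable non-terminals.

There are no ε-productions, so no non-terminal can derive ε.
No non-terminals are nullable.

Answer: None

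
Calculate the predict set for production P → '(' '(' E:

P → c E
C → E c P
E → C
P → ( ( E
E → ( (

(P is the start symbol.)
{ '(' }

PREDICT(P → '(' '(' E) = (FIRST(RHS) \ {ε}) ∪ (FOLLOW(P) if ε ∈ FIRST(RHS), i.e. RHS ⇒* ε)
FIRST('(' '(' E) = { '(' }
ε ∉ FIRST('(' '(' E), so FOLLOW(P) is not added.
PREDICT(P → '(' '(' E) = { '(' }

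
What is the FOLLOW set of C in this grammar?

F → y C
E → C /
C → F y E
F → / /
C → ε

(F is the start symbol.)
{ $, '/', 'y' }

In F → y C: C is at the end, add FOLLOW(F)
In E → C /: C is followed by '/', add FIRST('/') \ {ε} = { '/' }

The FOLLOW sets referred to above (computed the same way, to a fixed point):
  FOLLOW(F) = { $, 'y' }

Taking the union: FOLLOW(C) = { $, '/', 'y' }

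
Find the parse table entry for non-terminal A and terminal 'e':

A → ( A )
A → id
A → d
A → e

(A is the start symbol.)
A → e

To find M[A, 'e'], we find productions for A where 'e' is in the predict set (PREDICT(N → α) = (FIRST(α) \ {ε}) ∪ (FOLLOW(N) if α ⇒* ε)).

A → ( A ): PREDICT = { '(' }
A → id: PREDICT = { 'id' }
A → d: PREDICT = { 'd' }
A → e: PREDICT = { 'e' }
  'e' is in predict set, so this production goes in M[A, 'e']

M[A, 'e'] = A → e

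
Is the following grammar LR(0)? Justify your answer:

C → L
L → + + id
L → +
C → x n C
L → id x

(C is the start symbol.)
No. Shift-reduce conflict between [L → + .] and [L → + . + id]

Augment with C' → C and build the canonical LR(0) collection (I0 = CLOSURE({[C' → . C]}), then GOTO on every symbol after a dot until no new states appear). It has 11 states:
  I0: { [C → . L], [C → . x n C], [C' → . C], [L → . + + id], [L → . +], [L → . id x] }  — shift
  I1: { [L → + . + id], [L → + .] }  — shift, reduce
  I2: { [C' → C .] }  — accept
  I3: { [C → L .] }  — reduce
  I4: { [L → id . x] }  — shift
  I5: { [C → x . n C] }  — shift
  I6: { [C → . L], [C → . x n C], [C → x n . C], [L → . + + id], [L → . +], [L → . id x] }  — shift
  I7: { [C → x n C .] }  — reduce
  I8: { [L → id x .] }  — reduce
  I9: { [L → + + . id] }  — shift
  I10: { [L → + + id .] }  — reduce

Conflict in state I1:
  Shift-reduce conflict between [L → + .] and [L → + . + id]
So the grammar is NOT LR(0).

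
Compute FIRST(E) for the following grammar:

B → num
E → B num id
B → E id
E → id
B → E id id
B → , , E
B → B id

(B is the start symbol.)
To compute FIRST(E), examine every production with E on the left-hand side, reading each right-hand side left to right until a non-nullable symbol is reached.

FIRST sets of the other non-terminals involved (by the same procedure, iterated to a fixed point):
  FIRST(B) = { ',', 'id', 'num' }

From E → B num id:
  - B is a non-terminal: add FIRST(B) \ {ε} = { ',', 'id', 'num' }
    B is not nullable, so stop
From E → id:
  - id is a terminal: add 'id' and stop

Collecting: FIRST(E) = { ',', 'id', 'num' }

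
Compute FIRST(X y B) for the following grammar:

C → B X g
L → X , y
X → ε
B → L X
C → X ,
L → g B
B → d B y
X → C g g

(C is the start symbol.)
FIRST sets of the non-terminals involved (from the grammar, by fixed-point iteration):
  FIRST(X) = { ',', 'd', 'g', ε }

To compute FIRST(X y B), process the symbols left to right:
Symbol X is a non-terminal. Add FIRST(X) \ {ε} = { ',', 'd', 'g' }
X is nullable (ε ∈ FIRST(X)), continue to the next symbol.
Symbol y is a terminal. Add 'y' and stop.
FIRST(X y B) = { ',', 'd', 'g', 'y' }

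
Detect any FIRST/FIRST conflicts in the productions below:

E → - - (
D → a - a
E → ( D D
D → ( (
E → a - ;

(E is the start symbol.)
A FIRST/FIRST conflict occurs when two productions N → α and N → β for the same non-terminal have FIRST(α) ∩ FIRST(β) ≠ ∅ (with ε ∈ FIRST of a nullable right-hand side, so two nullable alternatives also conflict).

Productions for E:
  E → - - (: FIRST = { '-' }
  E → ( D D: FIRST = { '(' }
  E → a - ;: FIRST = { 'a' }
Productions for D:
  D → a - a: FIRST = { 'a' }
  D → ( (: FIRST = { '(' }

All alternatives of each non-terminal have pairwise disjoint FIRST sets.

Answer: No FIRST/FIRST conflicts.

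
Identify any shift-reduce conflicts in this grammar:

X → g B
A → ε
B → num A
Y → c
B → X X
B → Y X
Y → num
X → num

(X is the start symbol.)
No shift-reduce conflicts

A shift-reduce conflict occurs when an LR(0) state has both:
  - a complete (reduce) item [A → α .] (dot at the end), and
  - a shift item [B → β . c γ] (dot before a terminal).

Augment with X' → X and build the canonical LR(0) collection (I0 = CLOSURE({[X' → . X]}), then GOTO on every symbol after a dot until no new states appear). It has 12 states:
  I0: { [X → . g B], [X → . num], [X' → . X] }  — shift
  I1: { [X' → X .] }  — accept
  I2: { [B → . X X], [B → . Y X], [B → . num A], [X → . g B], [X → . num], [X → g . B], [Y → . c], [Y → . num] }  — shift
  I3: { [X → num .] }  — reduce
  I4: { [X → g B .] }  — reduce
  I5: { [B → X . X], [X → . g B], [X → . num] }  — shift
  I6: { [B → Y . X], [X → . g B], [X → . num] }  — shift
  I7: { [Y → c .] }  — reduce
  I8: { [A → .], [B → num . A], [X → num .], [Y → num .] }  — 3 reduces
  I9: { [B → num A .] }  — reduce
  I10: { [B → Y X .] }  — reduce
  I11: { [B → X X .] }  — reduce

No state contains both a complete item and a shift item.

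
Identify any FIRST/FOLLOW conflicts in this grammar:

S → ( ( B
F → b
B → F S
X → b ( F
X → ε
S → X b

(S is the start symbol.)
Yes. X → b '(' F with FOLLOW(X) on { 'b' }

A FIRST/FOLLOW conflict occurs when a non-terminal N has a nullable alternative N → β (β ⇒* ε) and another alternative N → α with FIRST(α) ∩ FOLLOW(N) ≠ ∅: on such a lookahead the parser cannot decide between expanding α and letting N vanish via β.

Nullable non-terminals: X.

X: nullable alternative(s) X → ε; FOLLOW(X) = { 'b' }
  X → b ( F: FIRST \ {ε} = { 'b' } — overlaps FOLLOW(X) on { 'b' }: CONFLICT
  X → ε: FIRST \ {ε} = { } — this is the only nullable alternative, skip

B, F, S have no nullable alternative, so no FIRST/FOLLOW check is needed there.

So the grammar has 1 FIRST/FOLLOW conflict (marked CONFLICT above).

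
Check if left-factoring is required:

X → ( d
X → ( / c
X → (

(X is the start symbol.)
Yes, X has productions with common prefix '('

Left-factoring is needed when two productions for the same non-terminal
share a common prefix on the right-hand side.

Productions for X:
  X → ( d
  X → ( / c
  X → (

Found common prefix '(' in productions for X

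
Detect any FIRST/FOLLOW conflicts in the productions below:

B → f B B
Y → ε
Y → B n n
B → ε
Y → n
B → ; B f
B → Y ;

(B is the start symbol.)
Yes. B → f B B with FOLLOW(B) on { 'f' }; B → ';' B f with FOLLOW(B) on { ';' }; B → Y ';' with FOLLOW(B) on { ';', 'f', 'n' }; Y → B n n with FOLLOW(Y) on { ';' }

A FIRST/FOLLOW conflict occurs when a non-terminal N has a nullable alternative N → β (β ⇒* ε) and another alternative N → α with FIRST(α) ∩ FOLLOW(N) ≠ ∅: on such a lookahead the parser cannot decide between expanding α and letting N vanish via β.

Nullable non-terminals: B, Y.
FIRST sets used below: FIRST(Y) = { ';', 'f', 'n', ε }, FIRST(B) = { ';', 'f', 'n', ε }

B: nullable alternative(s) B → ε; FOLLOW(B) = { $, ';', 'f', 'n' }
  B → f B B: FIRST \ {ε} = { 'f' } — overlaps FOLLOW(B) on { 'f' }: CONFLICT
  B → ε: FIRST \ {ε} = { } — this is the only nullable alternative, skip
  B → ; B f: FIRST \ {ε} = { ';' } — overlaps FOLLOW(B) on { ';' }: CONFLICT
  B → Y ;: FIRST \ {ε} = { ';', 'f', 'n' } — overlaps FOLLOW(B) on { ';', 'f', 'n' }: CONFLICT

Y: nullable alternative(s) Y → ε; FOLLOW(Y) = { ';' }
  Y → ε: FIRST \ {ε} = { } — this is the only nullable alternative, skip
  Y → B n n: FIRST \ {ε} = { ';', 'f', 'n' } — overlaps FOLLOW(Y) on { ';' }: CONFLICT
  Y → n: FIRST \ {ε} = { 'n' } — disjoint from FOLLOW(Y)

So the grammar has 4 FIRST/FOLLOW conflicts (marked CONFLICT above).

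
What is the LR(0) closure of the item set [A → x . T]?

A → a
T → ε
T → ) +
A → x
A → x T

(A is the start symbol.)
Start with: [A → x . T]
  [A → x . T] has the dot before T: add [T → .], [T → . ) +]
No further items can be added.

CLOSURE = { [A → x . T], [T → . ) +], [T → .] }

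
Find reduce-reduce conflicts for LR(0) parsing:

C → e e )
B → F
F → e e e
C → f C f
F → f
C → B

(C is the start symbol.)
No reduce-reduce conflicts

A reduce-reduce conflict occurs when an LR(0) state has two complete items [A → α .] and [B → β .] — both call for a reduction, and with no lookahead the parser cannot choose between them.

Augment with C' → C and build the canonical LR(0) collection (I0 = CLOSURE({[C' → . C]}), then GOTO on every symbol after a dot until no new states appear). It has 11 states:
  I0: { [B → . F], [C → . B], [C → . e e )], [C → . f C f], [C' → . C], [F → . e e e], [F → . f] }  — shift
  I1: { [C → B .] }  — reduce
  I2: { [C' → C .] }  — accept
  I3: { [B → F .] }  — reduce
  I4: { [C → e . e )], [F → e . e e] }  — shift
  I5: { [B → . F], [C → . B], [C → . e e )], [C → . f C f], [C → f . C f], [F → . e e e], [F → . f], [F → f .] }  — shift, reduce
  I6: { [C → f C . f] }  — shift
  I7: { [C → f C f .] }  — reduce
  I8: { [C → e e . )], [F → e e . e] }  — shift
  I9: { [C → e e ) .] }  — reduce
  I10: { [F → e e e .] }  — reduce

No state contains more than one complete item.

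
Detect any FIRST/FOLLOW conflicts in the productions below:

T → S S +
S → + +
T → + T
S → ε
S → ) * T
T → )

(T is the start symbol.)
Nullable non-terminals: S.

S: nullable alternative(s) S → ε; FOLLOW(S) = { ')', '+' }
  S → + +: FIRST \ {ε} = { '+' } — overlaps FOLLOW(S) on { '+' }: CONFLICT
  S → ε: FIRST \ {ε} = { } — this is the only nullable alternative, skip
  S → ) * T: FIRST \ {ε} = { ')' } — overlaps FOLLOW(S) on { ')' }: CONFLICT

T has no nullable alternative, so no FIRST/FOLLOW check is needed there.

So the grammar has 2 FIRST/FOLLOW conflicts (marked CONFLICT above).

Answer: Yes. S → '+' '+' with FOLLOW(S) on { '+' }; S → ')' '*' T with FOLLOW(S) on { ')' }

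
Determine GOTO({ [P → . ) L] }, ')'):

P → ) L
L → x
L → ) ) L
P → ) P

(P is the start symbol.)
{ [L → . ) ) L], [L → . x], [P → ) . L] }

GOTO(I, ')') = CLOSURE({ [A → αX.β] : [A → α.Xβ] ∈ I, X = ')' })

Items with dot before ')', with the dot advanced:
  [P → . ) L] → [P → ) . L]
Closure of the advanced items:
  [P → ) . L] has the dot before L: add [L → . x], [L → . ) ) L]

GOTO = { [L → . ) ) L], [L → . x], [P → ) . L] }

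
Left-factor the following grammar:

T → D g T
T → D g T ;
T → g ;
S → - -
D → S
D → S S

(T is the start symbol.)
T → D g T T'
T' → ε
T' → ;
T → g ;
S → - -
D → S D'
D' → ε
D' → S

Left-factoring transforms A → αβ₁ | αβ₂ into A → αA' and A' → β₁ | β₂
(α is the longest common prefix among the alternatives). Repeat until
no nonterminal has two alternatives with a common prefix.

Round 1: T has alternatives sharing prefix 'D g T'. Introduce T': T → D g T T'
  Add: T' → ε
  Add: T' → ;

Round 2: D has alternatives sharing prefix 'S'. Introduce D': D → S D'
  Add: D' → ε
  Add: D' → S

No remaining common prefixes — done.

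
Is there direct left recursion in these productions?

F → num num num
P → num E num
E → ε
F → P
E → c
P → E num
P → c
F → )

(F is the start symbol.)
No direct left recursion

Direct left recursion occurs when N → N α for some non-terminal N (the right-hand side begins with the left-hand side itself).

F → num num num: starts with num
P → num E num: starts with num
E → ε: starts with ε
F → P: starts with P
E → c: starts with c
P → E num: starts with E
P → c: starts with c
F → ): starts with ')'

No direct left recursion found.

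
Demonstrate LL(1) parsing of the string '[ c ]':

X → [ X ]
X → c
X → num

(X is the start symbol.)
Stack is shown with the top on the left.

Stack    Input    Action
------------------------
X $      [ c ] $  output X → [ X ]
[ X ] $  [ c ] $  match '['
X ] $    c ] $    output X → c
c ] $    c ] $    match 'c'
] $      ] $      match ']'
$        $        accept

The string is accepted.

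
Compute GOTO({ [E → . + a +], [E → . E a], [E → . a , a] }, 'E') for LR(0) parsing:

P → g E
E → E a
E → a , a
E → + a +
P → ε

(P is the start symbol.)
{ [E → E . a] }

GOTO(I, 'E') = CLOSURE({ [A → αX.β] : [A → α.Xβ] ∈ I, X = 'E' })

Items with dot before 'E', with the dot advanced:
  [E → . E a] → [E → E . a]
Closure adds nothing (no advanced item has the dot before a non-terminal).

GOTO = { [E → E . a] }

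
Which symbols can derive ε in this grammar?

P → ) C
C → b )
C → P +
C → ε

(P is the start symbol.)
{ 'C' }

A non-terminal is nullable if it can derive ε (the empty string): either it has an ε-production, or it has a production whose right-hand side consists entirely of nullable non-terminals.

ε-productions: C → ε
So C is immediately nullable.
No further non-terminal can be added: every production for the remaining non-terminals contains a terminal or a non-nullable non-terminal.
Nullable = { 'C' }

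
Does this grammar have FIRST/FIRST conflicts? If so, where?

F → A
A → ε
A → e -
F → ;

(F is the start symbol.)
A FIRST/FIRST conflict occurs when two productions N → α and N → β for the same non-terminal have FIRST(α) ∩ FIRST(β) ≠ ∅ (with ε ∈ FIRST of a nullable right-hand side, so two nullable alternatives also conflict).

FIRST sets of the non-terminals at (or reachable through a nullable prefix from) the front of some alternative:
  FIRST(A) = { 'e', ε }

Productions for F:
  F → A: FIRST = { 'e', ε }
  F → ;: FIRST = { ';' }
Productions for A:
  A → ε: FIRST = { ε }
  A → e -: FIRST = { 'e' }

All alternatives of each non-terminal have pairwise disjoint FIRST sets.

Answer: No FIRST/FIRST conflicts.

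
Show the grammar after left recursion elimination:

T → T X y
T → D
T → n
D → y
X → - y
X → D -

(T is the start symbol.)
T → D T'
T → n T'
T' → X y T'
T' → ε
D → y
X → - y
X → D -

T is directly left-recursive. The standard transformation for
  A → A α₁ | ... | A α_m | β₁ | ... | β_n
is
  A  → β₁ A' | ... | β_n A'
  A' → α₁ A' | ... | α_m A' | ε

T → D becomes T → D T'
T → n becomes T → n T'
T → T X y becomes T' → X y T'
Add T' → ε

Productions for other non-terminals are unchanged:
  D → y
  X → - y
  X → D -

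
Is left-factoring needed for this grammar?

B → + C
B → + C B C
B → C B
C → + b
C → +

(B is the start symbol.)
Left-factoring is needed when two productions for the same non-terminal
share a common prefix on the right-hand side.

Productions for B:
  B → + C
  B → + C B C
  B → C B
Productions for C:
  C → + b
  C → +

Found common prefix '+ C' in productions for B
Found common prefix '+' in productions for C

Answer: Yes, B has productions with common prefix '+ C'; C has productions with common prefix '+'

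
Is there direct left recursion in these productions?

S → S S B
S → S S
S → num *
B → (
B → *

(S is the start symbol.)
Direct left recursion occurs when N → N α for some non-terminal N (the right-hand side begins with the left-hand side itself).

S → S S B: LEFT RECURSIVE (starts with S)
S → S S: LEFT RECURSIVE (starts with S)
S → num *: starts with num
B → (: starts with '('
B → *: starts with '*'

The grammar has direct left recursion on: S.

Answer: Yes, S is left-recursive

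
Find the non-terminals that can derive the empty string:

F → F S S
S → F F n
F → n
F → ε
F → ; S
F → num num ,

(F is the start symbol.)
A non-terminal is nullable if it can derive ε (the empty string): either it has an ε-production, or it has a production whose right-hand side consists entirely of nullable non-terminals.

ε-productions: F → ε
So F is immediately nullable.
No further non-terminal can be added: every production for the remaining non-terminals contains a terminal or a non-nullable non-terminal.
Nullable = { 'F' }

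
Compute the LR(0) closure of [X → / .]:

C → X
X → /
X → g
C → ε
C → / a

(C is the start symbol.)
{ [X → / .] }

To compute CLOSURE, for each item [A → α.Bβ] where B is a non-terminal, add [B → .γ] for all productions B → γ; repeat for the newly added items until nothing changes.

Start with: [X → / .]
The dot is at the end, so nothing is added.

CLOSURE = { [X → / .] }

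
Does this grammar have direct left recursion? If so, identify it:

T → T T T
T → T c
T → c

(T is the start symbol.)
Yes, T is left-recursive

Direct left recursion occurs when N → N α for some non-terminal N (the right-hand side begins with the left-hand side itself).

T → T T T: LEFT RECURSIVE (starts with T)
T → T c: LEFT RECURSIVE (starts with T)
T → c: starts with c

The grammar has direct left recursion on: T.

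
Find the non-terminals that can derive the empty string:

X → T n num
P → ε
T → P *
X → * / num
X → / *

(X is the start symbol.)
ε-productions: P → ε
So P is immediately nullable.
No further non-terminal can be added: every production for the remaining non-terminals contains a terminal or a non-nullable non-terminal.
Nullable = { 'P' }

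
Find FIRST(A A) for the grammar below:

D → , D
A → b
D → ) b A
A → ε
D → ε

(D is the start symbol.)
{ 'b', ε }

FIRST sets of the non-terminals involved (from the grammar, by fixed-point iteration):
  FIRST(A) = { 'b', ε }

To compute FIRST(A A), process the symbols left to right:
Symbol A is a non-terminal. Add FIRST(A) \ {ε} = { 'b' }
A is nullable (ε ∈ FIRST(A)), continue to the next symbol.
Symbol A is a non-terminal. Add FIRST(A) \ {ε} = { 'b' }
A is nullable (ε ∈ FIRST(A)), continue to the next symbol.
All symbols are nullable, so ε is in the result.
FIRST(A A) = { 'b', ε }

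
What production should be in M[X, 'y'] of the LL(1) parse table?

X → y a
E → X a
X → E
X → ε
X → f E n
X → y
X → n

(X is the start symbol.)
X → y a, X → E, X → y

To find M[X, 'y'], we find productions for X where 'y' is in the predict set (PREDICT(N → α) = (FIRST(α) \ {ε}) ∪ (FOLLOW(N) if α ⇒* ε)).

Relevant sets:
  FIRST(E) = { 'a', 'f', 'n', 'y' }
  FOLLOW(X) = { $, 'a' }

X → y a: PREDICT = { 'y' }
  'y' is in predict set, so this production goes in M[X, 'y']
X → E: PREDICT = { 'a', 'f', 'n', 'y' }
  'y' is in predict set, so this production goes in M[X, 'y']
X → ε: PREDICT = { $, 'a' }
X → f E n: PREDICT = { 'f' }
X → y: PREDICT = { 'y' }
  'y' is in predict set, so this production goes in M[X, 'y']
X → n: PREDICT = { 'n' }

M[X, 'y'] = X → y a, X → E, X → y  (a multiply-defined cell — the grammar is not LL(1))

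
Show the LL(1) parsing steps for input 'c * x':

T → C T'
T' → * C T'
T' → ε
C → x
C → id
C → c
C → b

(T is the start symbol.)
LL(1) parsing maintains a stack (initially the start symbol over $) and the input. At each step: if the stack top is a terminal, match it against the current input token; if it is a non-terminal N, replace it with the RHS of M[N, lookahead] (the unique production whose predict set contains the lookahead).

Stack is shown with the top on the left.

Stack     Input    Action
-------------------------
T $       c * x $  output T → C T'
C T' $    c * x $  output C → c
c T' $    c * x $  match 'c'
T' $      * x $    output T' → * C T'
* C T' $  * x $    match '*'
C T' $    x $      output C → x
x T' $    x $      match 'x'
T' $      $        output T' → ε
$         $        accept

The string is accepted.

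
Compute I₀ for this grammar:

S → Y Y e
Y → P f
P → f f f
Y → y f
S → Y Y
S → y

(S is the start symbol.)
{ [P → . f f f], [S → . Y Y e], [S → . Y Y], [S → . y], [S' → . S], [Y → . P f], [Y → . y f] }

First, augment the grammar with S' → S
I₀ = CLOSURE({ [S' → . S] }):
  [S' → . S] has the dot before S: add [S → . Y Y e], [S → . Y Y], [S → . y]
  [S → . Y Y e] has the dot before Y: add [Y → . P f], [Y → . y f]
  [Y → . P f] has the dot before P: add [P → . f f f]
No further items can be added.

I₀ = { [P → . f f f], [S → . Y Y e], [S → . Y Y], [S → . y], [S' → . S], [Y → . P f], [Y → . y f] }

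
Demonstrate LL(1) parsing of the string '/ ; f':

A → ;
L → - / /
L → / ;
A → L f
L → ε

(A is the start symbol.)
LL(1) parsing maintains a stack (initially the start symbol over $) and the input. At each step: if the stack top is a terminal, match it against the current input token; if it is a non-terminal N, replace it with the RHS of M[N, lookahead] (the unique production whose predict set contains the lookahead).

Stack is shown with the top on the left.

Stack    Input    Action
------------------------
A $      / ; f $  output A → L f
L f $    / ; f $  output L → / ;
/ ; f $  / ; f $  match '/'
; f $    ; f $    match ';'
f $      f $      match 'f'
$        $        accept

The string is accepted.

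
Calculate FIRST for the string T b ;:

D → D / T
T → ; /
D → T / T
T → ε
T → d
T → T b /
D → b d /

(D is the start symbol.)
FIRST sets of the non-terminals involved (from the grammar, by fixed-point iteration):
  FIRST(T) = { ';', 'b', 'd', ε }

To compute FIRST(T b ;), process the symbols left to right:
Symbol T is a non-terminal. Add FIRST(T) \ {ε} = { ';', 'b', 'd' }
T is nullable (ε ∈ FIRST(T)), continue to the next symbol.
Symbol b is a terminal. Add 'b' and stop.
FIRST(T b ;) = { ';', 'b', 'd' }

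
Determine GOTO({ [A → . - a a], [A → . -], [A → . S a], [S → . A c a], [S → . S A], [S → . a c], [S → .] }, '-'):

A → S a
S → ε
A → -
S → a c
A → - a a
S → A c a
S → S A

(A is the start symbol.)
GOTO(I, '-') = CLOSURE({ [A → αX.β] : [A → α.Xβ] ∈ I, X = '-' })

Items with dot before '-', with the dot advanced:
  [A → . -] → [A → - .]
  [A → . - a a] → [A → - . a a]
Closure adds nothing (no advanced item has the dot before a non-terminal).

GOTO = { [A → - . a a], [A → - .] }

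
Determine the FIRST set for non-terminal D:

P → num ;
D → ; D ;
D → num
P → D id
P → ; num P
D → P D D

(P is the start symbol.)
To compute FIRST(D), examine every production with D on the left-hand side, reading each right-hand side left to right until a non-nullable symbol is reached.

FIRST sets of the other non-terminals involved (by the same procedure, iterated to a fixed point):
  FIRST(P) = { ';', 'num' }

From D → ; D ;:
  - ';' is a terminal: add ';' and stop
From D → num:
  - num is a terminal: add 'num' and stop
From D → P D D:
  - P is a non-terminal: add FIRST(P) \ {ε} = { ';', 'num' }
    P is not nullable, so stop

Collecting: FIRST(D) = { ';', 'num' }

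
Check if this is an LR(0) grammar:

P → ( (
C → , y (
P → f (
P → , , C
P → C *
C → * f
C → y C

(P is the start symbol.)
Augment with P' → P and build the canonical LR(0) collection (I0 = CLOSURE({[P' → . P]}), then GOTO on every symbol after a dot until no new states appear). It has 18 states:
  I0: { [C → . * f], [C → . , y (], [C → . y C], [P → . ( (], [P → . , , C], [P → . C *], [P → . f (], [P' → . P] }  — shift
  I1: { [P → ( . (] }  — shift
  I2: { [C → * . f] }  — shift
  I3: { [C → , . y (], [P → , . , C] }  — shift
  I4: { [P → C . *] }  — shift
  I5: { [P' → P .] }  — accept
  I6: { [P → f . (] }  — shift
  I7: { [C → . * f], [C → . , y (], [C → . y C], [C → y . C] }  — shift
  I8: { [C → , . y (] }  — shift
  I9: { [C → y C .] }  — reduce
  I10: { [C → , y . (] }  — shift
  I11: { [C → , y ( .] }  — reduce
  I12: { [P → f ( .] }  — reduce
  I13: { [P → C * .] }  — reduce
  I14: { [C → . * f], [C → . , y (], [C → . y C], [P → , , . C] }  — shift
  I15: { [P → , , C .] }  — reduce
  I16: { [C → * f .] }  — reduce
  I17: { [P → ( ( .] }  — reduce

Every state is either a pure shift/goto state or contains exactly one complete item and nothing to shift — no conflicts. The grammar is LR(0).

Answer: Yes, the grammar is LR(0)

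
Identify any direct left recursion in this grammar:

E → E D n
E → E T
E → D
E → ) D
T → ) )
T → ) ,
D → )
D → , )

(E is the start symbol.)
Yes, E is left-recursive

Direct left recursion occurs when N → N α for some non-terminal N (the right-hand side begins with the left-hand side itself).

E → E D n: LEFT RECURSIVE (starts with E)
E → E T: LEFT RECURSIVE (starts with E)
E → D: starts with D
E → ) D: starts with ')'
T → ) ): starts with ')'
T → ) ,: starts with ')'
D → ): starts with ')'
D → , ): starts with ','

The grammar has direct left recursion on: E.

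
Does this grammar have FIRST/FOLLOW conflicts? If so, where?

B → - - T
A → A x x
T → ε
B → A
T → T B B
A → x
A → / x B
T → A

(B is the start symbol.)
A FIRST/FOLLOW conflict occurs when a non-terminal N has a nullable alternative N → β (β ⇒* ε) and another alternative N → α with FIRST(α) ∩ FOLLOW(N) ≠ ∅: on such a lookahead the parser cannot decide between expanding α and letting N vanish via β.

Nullable non-terminals: T.
FIRST sets used below: FIRST(T) = { '-', '/', 'x', ε }, FIRST(B) = { '-', '/', 'x' }, FIRST(A) = { '/', 'x' }

T: nullable alternative(s) T → ε; FOLLOW(T) = { $, '-', '/', 'x' }
  T → ε: FIRST \ {ε} = { } — this is the only nullable alternative, skip
  T → T B B: FIRST \ {ε} = { '-', '/', 'x' } — overlaps FOLLOW(T) on { '-', '/', 'x' }: CONFLICT
  T → A: FIRST \ {ε} = { '/', 'x' } — overlaps FOLLOW(T) on { '/', 'x' }: CONFLICT

A, B have no nullable alternative, so no FIRST/FOLLOW check is needed there.

So the grammar has 2 FIRST/FOLLOW conflicts (marked CONFLICT above).

Answer: Yes. T → T B B with FOLLOW(T) on { '-', '/', 'x' }; T → A with FOLLOW(T) on { '/', 'x' }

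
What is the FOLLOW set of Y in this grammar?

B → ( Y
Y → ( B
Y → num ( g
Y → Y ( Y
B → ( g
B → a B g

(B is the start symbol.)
{ $, '(', 'g' }

In B → ( Y: Y is at the end, add FOLLOW(B)
In Y → Y ( Y: Y is followed by '(' Y, add FIRST('(' Y) \ {ε} = { '(' }
In Y → Y ( Y: Y is at the end; this adds FOLLOW(Y) to itself — nothing new

The FOLLOW sets referred to above (computed the same way, to a fixed point):
  FOLLOW(B) = { $, '(', 'g' }

Taking the union: FOLLOW(Y) = { $, '(', 'g' }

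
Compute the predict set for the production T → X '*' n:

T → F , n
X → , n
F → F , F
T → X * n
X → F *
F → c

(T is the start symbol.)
PREDICT(T → X '*' n) = (FIRST(RHS) \ {ε}) ∪ (FOLLOW(T) if ε ∈ FIRST(RHS), i.e. RHS ⇒* ε)
FIRST(X) = { ',', 'c' }
FIRST(X '*' n) = { ',', 'c' }
ε ∉ FIRST(X '*' n), so FOLLOW(T) is not added.
PREDICT(T → X '*' n) = { ',', 'c' }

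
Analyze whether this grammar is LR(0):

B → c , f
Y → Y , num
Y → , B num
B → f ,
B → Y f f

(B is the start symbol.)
Yes, the grammar is LR(0)

Augment with B' → B and build the canonical LR(0) collection (I0 = CLOSURE({[B' → . B]}), then GOTO on every symbol after a dot until no new states appear). It has 15 states:
  I0: { [B → . Y f f], [B → . c , f], [B → . f ,], [B' → . B], [Y → . , B num], [Y → . Y , num] }  — shift
  I1: { [B → . Y f f], [B → . c , f], [B → . f ,], [Y → , . B num], [Y → . , B num], [Y → . Y , num] }  — shift
  I2: { [B' → B .] }  — accept
  I3: { [B → Y . f f], [Y → Y . , num] }  — shift
  I4: { [B → c . , f] }  — shift
  I5: { [B → f . ,] }  — shift
  I6: { [B → f , .] }  — reduce
  I7: { [B → c , . f] }  — shift
  I8: { [B → c , f .] }  — reduce
  I9: { [Y → Y , . num] }  — shift
  I10: { [B → Y f . f] }  — shift
  I11: { [B → Y f f .] }  — reduce
  I12: { [Y → Y , num .] }  — reduce
  I13: { [Y → , B . num] }  — shift
  I14: { [Y → , B num .] }  — reduce

Every state is either a pure shift/goto state or contains exactly one complete item and nothing to shift — no conflicts. The grammar is LR(0).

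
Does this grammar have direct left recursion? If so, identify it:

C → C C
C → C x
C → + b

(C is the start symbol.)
Yes, C is left-recursive

Direct left recursion occurs when N → N α for some non-terminal N (the right-hand side begins with the left-hand side itself).

C → C C: LEFT RECURSIVE (starts with C)
C → C x: LEFT RECURSIVE (starts with C)
C → + b: starts with '+'

The grammar has direct left recursion on: C.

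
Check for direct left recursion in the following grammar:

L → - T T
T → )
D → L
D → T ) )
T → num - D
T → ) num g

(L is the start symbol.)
No direct left recursion

Direct left recursion occurs when N → N α for some non-terminal N (the right-hand side begins with the left-hand side itself).

L → - T T: starts with '-'
T → ): starts with ')'
D → L: starts with L
D → T ) ): starts with T
T → num - D: starts with num
T → ) num g: starts with ')'

No direct left recursion found.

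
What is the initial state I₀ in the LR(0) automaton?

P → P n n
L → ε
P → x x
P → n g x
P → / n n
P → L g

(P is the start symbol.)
{ [L → .], [P → . / n n], [P → . L g], [P → . P n n], [P → . n g x], [P → . x x], [P' → . P] }

First, augment the grammar with P' → P
I₀ = CLOSURE({ [P' → . P] }):
  [P' → . P] has the dot before P: add [P → . P n n], [P → . x x], [P → . n g x], [P → . / n n], [P → . L g]
  [P → . L g] has the dot before L: add [L → .]
No further items can be added.

I₀ = { [L → .], [P → . / n n], [P → . L g], [P → . P n n], [P → . n g x], [P → . x x], [P' → . P] }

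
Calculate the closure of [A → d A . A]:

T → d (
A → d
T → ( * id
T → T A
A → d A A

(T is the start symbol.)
To compute CLOSURE, for each item [A → α.Bβ] where B is a non-terminal, add [B → .γ] for all productions B → γ; repeat for the newly added items until nothing changes.

Start with: [A → d A . A]
  [A → d A . A] has the dot before A: add [A → . d], [A → . d A A]
No further items can be added.

CLOSURE = { [A → . d A A], [A → . d], [A → d A . A] }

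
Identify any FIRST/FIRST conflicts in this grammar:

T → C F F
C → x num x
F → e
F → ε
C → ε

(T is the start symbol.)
A FIRST/FIRST conflict occurs when two productions N → α and N → β for the same non-terminal have FIRST(α) ∩ FIRST(β) ≠ ∅ (with ε ∈ FIRST of a nullable right-hand side, so two nullable alternatives also conflict).

Productions for C:
  C → x num x: FIRST = { 'x' }
  C → ε: FIRST = { ε }
Productions for F:
  F → e: FIRST = { 'e' }
  F → ε: FIRST = { ε }
T has only one production, so no FIRST/FIRST conflict is possible there.

All alternatives of each non-terminal have pairwise disjoint FIRST sets.

Answer: No FIRST/FIRST conflicts.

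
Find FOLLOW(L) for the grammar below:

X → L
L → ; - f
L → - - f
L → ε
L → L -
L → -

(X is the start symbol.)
To compute FOLLOW(L), find every occurrence of L on a right-hand side N → α L β: add FIRST(β) \ {ε}, and if β is empty or nullable also add FOLLOW(N). Iterate to a fixed point.

In X → L: L is at the end, add FOLLOW(X)
In L → L -: L is followed by '-', add FIRST('-') \ {ε} = { '-' }

The FOLLOW sets referred to above (computed the same way, to a fixed point):
  FOLLOW(X) = { $ }

Taking the union: FOLLOW(L) = { $, '-' }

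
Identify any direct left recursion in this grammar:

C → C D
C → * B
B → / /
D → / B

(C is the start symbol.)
Yes, C is left-recursive

Direct left recursion occurs when N → N α for some non-terminal N (the right-hand side begins with the left-hand side itself).

C → C D: LEFT RECURSIVE (starts with C)
C → * B: starts with '*'
B → / /: starts with '/'
D → / B: starts with '/'

The grammar has direct left recursion on: C.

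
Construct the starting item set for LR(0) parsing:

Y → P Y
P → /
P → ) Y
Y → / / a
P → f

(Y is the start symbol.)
{ [P → . ) Y], [P → . /], [P → . f], [Y → . / / a], [Y → . P Y], [Y' → . Y] }

First, augment the grammar with Y' → Y
I₀ = CLOSURE({ [Y' → . Y] }):
  [Y' → . Y] has the dot before Y: add [Y → . P Y], [Y → . / / a]
  [Y → . P Y] has the dot before P: add [P → . /], [P → . ) Y], [P → . f]
No further items can be added.

I₀ = { [P → . ) Y], [P → . /], [P → . f], [Y → . / / a], [Y → . P Y], [Y' → . Y] }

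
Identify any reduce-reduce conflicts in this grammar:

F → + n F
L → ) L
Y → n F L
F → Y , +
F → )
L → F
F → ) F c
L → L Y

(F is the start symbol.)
A reduce-reduce conflict occurs when an LR(0) state has two complete items [A → α .] and [B → β .] — both call for a reduction, and with no lookahead the parser cannot choose between them.

Augment with F' → F and build the canonical LR(0) collection (I0 = CLOSURE({[F' → . F]}), then GOTO on every symbol after a dot until no new states appear). It has 19 states:
  I0: { [F → . ) F c], [F → . )], [F → . + n F], [F → . Y , +], [F' → . F], [Y → . n F L] }  — shift
  I1: { [F → ) . F c], [F → ) .], [F → . ) F c], [F → . )], [F → . + n F], [F → . Y , +], [Y → . n F L] }  — shift, reduce
  I2: { [F → + . n F] }  — shift
  I3: { [F' → F .] }  — accept
  I4: { [F → Y . , +] }  — shift
  I5: { [F → . ) F c], [F → . )], [F → . + n F], [F → . Y , +], [Y → . n F L], [Y → n . F L] }  — shift
  I6: { [F → . ) F c], [F → . )], [F → . + n F], [F → . Y , +], [L → . ) L], [L → . F], [L → . L Y], [Y → . n F L], [Y → n F . L] }  — shift
  I7: { [F → ) . F c], [F → ) .], [F → . ) F c], [F → . )], [F → . + n F], [F → . Y , +], [L → ) . L], [L → . ) L], [L → . F], [L → . L Y], [Y → . n F L] }  — shift, reduce
  I8: { [L → F .] }  — reduce
  I9: { [L → L . Y], [Y → . n F L], [Y → n F L .] }  — shift, reduce
  I10: { [L → L Y .] }  — reduce
  I11: { [F → ) F . c], [L → F .] }  — shift, reduce
  I12: { [L → ) L .], [L → L . Y], [Y → . n F L] }  — shift, reduce
  I13: { [F → ) F c .] }  — reduce
  I14: { [F → Y , . +] }  — shift
  I15: { [F → Y , + .] }  — reduce
  I16: { [F → + n . F], [F → . ) F c], [F → . )], [F → . + n F], [F → . Y , +], [Y → . n F L] }  — shift
  I17: { [F → + n F .] }  — reduce
  I18: { [F → ) F . c] }  — shift

No state contains more than one complete item.

Answer: No reduce-reduce conflicts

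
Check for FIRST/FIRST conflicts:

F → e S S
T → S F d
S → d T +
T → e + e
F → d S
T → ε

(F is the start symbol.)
No FIRST/FIRST conflicts.

A FIRST/FIRST conflict occurs when two productions N → α and N → β for the same non-terminal have FIRST(α) ∩ FIRST(β) ≠ ∅ (with ε ∈ FIRST of a nullable right-hand side, so two nullable alternatives also conflict).

FIRST sets of the non-terminals at (or reachable through a nullable prefix from) the front of some alternative:
  FIRST(S) = { 'd' }

Productions for F:
  F → e S S: FIRST = { 'e' }
  F → d S: FIRST = { 'd' }
Productions for T:
  T → S F d: FIRST = { 'd' }
  T → e + e: FIRST = { 'e' }
  T → ε: FIRST = { ε }
S has only one production, so no FIRST/FIRST conflict is possible there.

All alternatives of each non-terminal have pairwise disjoint FIRST sets.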